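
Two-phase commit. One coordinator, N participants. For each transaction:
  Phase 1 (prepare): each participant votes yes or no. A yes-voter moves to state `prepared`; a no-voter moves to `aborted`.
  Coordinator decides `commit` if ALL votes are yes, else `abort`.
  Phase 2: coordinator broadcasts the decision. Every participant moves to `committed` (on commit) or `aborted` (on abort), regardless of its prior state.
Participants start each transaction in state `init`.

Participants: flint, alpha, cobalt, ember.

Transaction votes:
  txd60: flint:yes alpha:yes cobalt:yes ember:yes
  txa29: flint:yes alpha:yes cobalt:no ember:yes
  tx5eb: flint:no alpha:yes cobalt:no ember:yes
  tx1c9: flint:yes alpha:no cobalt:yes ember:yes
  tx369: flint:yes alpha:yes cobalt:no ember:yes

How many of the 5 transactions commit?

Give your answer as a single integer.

txd60: all yes -> commit (commits=1)
txa29: no from cobalt -> abort (commits=1)
tx5eb: no from flint, cobalt -> abort (commits=1)
tx1c9: no from alpha -> abort (commits=1)
tx369: no from cobalt -> abort (commits=1)

Answer: 1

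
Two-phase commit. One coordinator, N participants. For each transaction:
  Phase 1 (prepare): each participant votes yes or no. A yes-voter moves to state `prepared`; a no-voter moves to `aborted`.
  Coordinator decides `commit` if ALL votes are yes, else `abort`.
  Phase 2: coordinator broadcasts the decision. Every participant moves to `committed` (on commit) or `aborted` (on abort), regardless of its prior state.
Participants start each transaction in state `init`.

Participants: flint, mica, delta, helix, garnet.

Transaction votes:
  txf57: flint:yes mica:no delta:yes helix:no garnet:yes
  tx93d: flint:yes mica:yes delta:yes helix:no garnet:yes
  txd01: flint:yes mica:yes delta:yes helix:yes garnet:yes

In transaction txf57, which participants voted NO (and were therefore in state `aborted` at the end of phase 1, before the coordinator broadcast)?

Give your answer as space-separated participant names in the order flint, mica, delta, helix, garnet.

Txn txf57 phase 1: flint yes -> prepared; mica no -> aborted; delta yes -> prepared; helix no -> aborted; garnet yes -> prepared

Answer: mica helix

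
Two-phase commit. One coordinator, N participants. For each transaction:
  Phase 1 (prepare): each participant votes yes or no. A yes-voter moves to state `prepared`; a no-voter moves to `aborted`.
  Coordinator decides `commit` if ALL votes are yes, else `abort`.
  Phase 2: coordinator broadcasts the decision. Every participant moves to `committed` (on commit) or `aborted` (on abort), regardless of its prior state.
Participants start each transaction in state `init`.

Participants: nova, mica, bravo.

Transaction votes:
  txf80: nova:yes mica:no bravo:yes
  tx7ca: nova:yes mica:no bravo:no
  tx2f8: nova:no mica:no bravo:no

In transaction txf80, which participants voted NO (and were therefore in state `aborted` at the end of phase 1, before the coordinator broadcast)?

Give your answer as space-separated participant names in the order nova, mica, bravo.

Txn txf80 phase 1: nova yes -> prepared; mica no -> aborted; bravo yes -> prepared

Answer: mica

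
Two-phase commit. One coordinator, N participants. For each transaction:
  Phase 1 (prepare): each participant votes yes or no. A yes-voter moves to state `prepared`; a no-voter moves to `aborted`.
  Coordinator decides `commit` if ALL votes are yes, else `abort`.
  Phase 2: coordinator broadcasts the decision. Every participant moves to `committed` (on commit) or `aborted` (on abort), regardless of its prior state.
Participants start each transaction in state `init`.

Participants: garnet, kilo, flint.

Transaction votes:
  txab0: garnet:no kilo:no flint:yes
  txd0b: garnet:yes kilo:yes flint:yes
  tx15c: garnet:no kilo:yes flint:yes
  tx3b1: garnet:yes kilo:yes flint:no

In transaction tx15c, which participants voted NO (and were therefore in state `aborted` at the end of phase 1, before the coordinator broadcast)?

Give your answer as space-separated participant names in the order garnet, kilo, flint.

Txn tx15c phase 1: garnet no -> aborted; kilo yes -> prepared; flint yes -> prepared

Answer: garnet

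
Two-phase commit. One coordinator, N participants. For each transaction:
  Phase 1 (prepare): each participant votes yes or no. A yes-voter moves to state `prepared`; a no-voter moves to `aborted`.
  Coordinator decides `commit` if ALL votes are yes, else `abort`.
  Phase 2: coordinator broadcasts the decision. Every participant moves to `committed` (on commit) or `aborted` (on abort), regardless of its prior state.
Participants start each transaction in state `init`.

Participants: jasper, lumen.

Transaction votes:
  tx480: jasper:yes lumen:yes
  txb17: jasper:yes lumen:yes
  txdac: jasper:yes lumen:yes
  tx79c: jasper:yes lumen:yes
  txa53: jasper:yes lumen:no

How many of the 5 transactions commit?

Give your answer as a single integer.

Answer: 4

Derivation:
tx480: all yes -> commit (commits=1)
txb17: all yes -> commit (commits=2)
txdac: all yes -> commit (commits=3)
tx79c: all yes -> commit (commits=4)
txa53: no from lumen -> abort (commits=4)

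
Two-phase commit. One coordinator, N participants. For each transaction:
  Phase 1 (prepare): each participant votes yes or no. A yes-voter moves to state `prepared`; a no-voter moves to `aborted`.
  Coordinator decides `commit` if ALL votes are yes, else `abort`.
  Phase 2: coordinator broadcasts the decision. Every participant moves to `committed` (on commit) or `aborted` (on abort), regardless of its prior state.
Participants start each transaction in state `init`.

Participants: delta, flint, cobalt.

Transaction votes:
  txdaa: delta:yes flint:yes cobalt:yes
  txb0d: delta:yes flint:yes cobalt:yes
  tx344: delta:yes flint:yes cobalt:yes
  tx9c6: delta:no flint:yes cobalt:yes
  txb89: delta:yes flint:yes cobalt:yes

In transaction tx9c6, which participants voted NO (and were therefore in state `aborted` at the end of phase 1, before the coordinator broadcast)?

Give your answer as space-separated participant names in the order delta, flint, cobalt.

Txn tx9c6 phase 1: delta no -> aborted; flint yes -> prepared; cobalt yes -> prepared

Answer: delta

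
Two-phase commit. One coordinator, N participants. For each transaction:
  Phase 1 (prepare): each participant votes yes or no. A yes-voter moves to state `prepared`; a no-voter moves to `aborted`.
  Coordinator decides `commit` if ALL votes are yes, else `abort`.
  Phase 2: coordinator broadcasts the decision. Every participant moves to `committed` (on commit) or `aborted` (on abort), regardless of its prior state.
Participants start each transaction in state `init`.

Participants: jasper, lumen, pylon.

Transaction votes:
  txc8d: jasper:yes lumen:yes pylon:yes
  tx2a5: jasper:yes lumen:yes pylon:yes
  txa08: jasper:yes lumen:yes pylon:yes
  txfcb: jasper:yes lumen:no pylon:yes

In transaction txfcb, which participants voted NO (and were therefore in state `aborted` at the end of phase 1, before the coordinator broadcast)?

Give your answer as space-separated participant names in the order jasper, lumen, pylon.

Answer: lumen

Derivation:
Txn txfcb phase 1: jasper yes -> prepared; lumen no -> aborted; pylon yes -> prepared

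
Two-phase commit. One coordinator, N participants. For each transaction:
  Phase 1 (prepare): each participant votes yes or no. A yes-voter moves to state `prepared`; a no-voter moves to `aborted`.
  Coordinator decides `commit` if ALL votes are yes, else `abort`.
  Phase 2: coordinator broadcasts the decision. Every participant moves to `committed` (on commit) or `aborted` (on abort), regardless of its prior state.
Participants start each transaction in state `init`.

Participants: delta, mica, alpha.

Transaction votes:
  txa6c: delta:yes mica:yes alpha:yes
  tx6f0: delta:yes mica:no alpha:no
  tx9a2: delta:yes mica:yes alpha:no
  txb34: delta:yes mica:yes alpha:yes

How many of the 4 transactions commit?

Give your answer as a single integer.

Answer: 2

Derivation:
txa6c: all yes -> commit (commits=1)
tx6f0: no from mica, alpha -> abort (commits=1)
tx9a2: no from alpha -> abort (commits=1)
txb34: all yes -> commit (commits=2)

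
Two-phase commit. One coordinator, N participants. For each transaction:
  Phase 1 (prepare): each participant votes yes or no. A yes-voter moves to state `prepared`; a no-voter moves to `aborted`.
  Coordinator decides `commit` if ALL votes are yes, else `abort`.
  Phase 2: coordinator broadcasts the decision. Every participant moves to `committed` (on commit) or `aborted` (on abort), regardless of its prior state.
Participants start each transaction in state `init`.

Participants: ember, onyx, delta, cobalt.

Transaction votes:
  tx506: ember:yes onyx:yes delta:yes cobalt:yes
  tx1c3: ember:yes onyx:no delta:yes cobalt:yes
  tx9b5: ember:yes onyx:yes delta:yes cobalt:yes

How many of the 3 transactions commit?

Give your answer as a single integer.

tx506: all yes -> commit (commits=1)
tx1c3: no from onyx -> abort (commits=1)
tx9b5: all yes -> commit (commits=2)

Answer: 2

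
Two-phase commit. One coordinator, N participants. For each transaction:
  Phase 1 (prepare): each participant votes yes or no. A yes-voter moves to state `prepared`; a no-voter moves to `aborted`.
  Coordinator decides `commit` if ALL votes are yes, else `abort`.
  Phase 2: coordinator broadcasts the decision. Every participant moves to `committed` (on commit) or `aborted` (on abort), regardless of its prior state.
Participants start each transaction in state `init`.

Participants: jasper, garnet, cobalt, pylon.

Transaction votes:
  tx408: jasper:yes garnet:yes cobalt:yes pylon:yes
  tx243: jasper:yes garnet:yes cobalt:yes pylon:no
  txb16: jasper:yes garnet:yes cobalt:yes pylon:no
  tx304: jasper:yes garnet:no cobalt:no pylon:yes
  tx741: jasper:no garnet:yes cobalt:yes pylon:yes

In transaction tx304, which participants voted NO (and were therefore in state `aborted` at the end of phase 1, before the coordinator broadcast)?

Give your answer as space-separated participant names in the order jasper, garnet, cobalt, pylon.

Txn tx304 phase 1: jasper yes -> prepared; garnet no -> aborted; cobalt no -> aborted; pylon yes -> prepared

Answer: garnet cobalt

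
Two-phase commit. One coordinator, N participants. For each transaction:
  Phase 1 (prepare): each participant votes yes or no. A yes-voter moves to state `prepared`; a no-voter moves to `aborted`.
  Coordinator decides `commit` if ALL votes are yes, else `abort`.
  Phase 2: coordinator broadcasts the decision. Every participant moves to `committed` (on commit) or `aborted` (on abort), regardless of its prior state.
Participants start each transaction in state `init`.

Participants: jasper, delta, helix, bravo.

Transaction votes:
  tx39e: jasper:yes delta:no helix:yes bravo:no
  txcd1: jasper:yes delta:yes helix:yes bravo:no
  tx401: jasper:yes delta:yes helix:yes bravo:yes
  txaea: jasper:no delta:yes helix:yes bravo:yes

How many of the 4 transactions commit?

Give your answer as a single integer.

tx39e: no from delta, bravo -> abort (commits=0)
txcd1: no from bravo -> abort (commits=0)
tx401: all yes -> commit (commits=1)
txaea: no from jasper -> abort (commits=1)

Answer: 1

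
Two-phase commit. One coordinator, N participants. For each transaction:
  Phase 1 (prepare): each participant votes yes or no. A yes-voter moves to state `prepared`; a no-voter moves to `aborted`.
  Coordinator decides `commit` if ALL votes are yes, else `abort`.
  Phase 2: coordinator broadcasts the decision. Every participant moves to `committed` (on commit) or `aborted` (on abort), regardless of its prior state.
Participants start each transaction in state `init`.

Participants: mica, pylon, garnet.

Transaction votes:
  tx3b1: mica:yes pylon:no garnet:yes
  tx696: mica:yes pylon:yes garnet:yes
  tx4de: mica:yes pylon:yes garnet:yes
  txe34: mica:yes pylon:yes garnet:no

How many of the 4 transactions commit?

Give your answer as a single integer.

Answer: 2

Derivation:
tx3b1: no from pylon -> abort (commits=0)
tx696: all yes -> commit (commits=1)
tx4de: all yes -> commit (commits=2)
txe34: no from garnet -> abort (commits=2)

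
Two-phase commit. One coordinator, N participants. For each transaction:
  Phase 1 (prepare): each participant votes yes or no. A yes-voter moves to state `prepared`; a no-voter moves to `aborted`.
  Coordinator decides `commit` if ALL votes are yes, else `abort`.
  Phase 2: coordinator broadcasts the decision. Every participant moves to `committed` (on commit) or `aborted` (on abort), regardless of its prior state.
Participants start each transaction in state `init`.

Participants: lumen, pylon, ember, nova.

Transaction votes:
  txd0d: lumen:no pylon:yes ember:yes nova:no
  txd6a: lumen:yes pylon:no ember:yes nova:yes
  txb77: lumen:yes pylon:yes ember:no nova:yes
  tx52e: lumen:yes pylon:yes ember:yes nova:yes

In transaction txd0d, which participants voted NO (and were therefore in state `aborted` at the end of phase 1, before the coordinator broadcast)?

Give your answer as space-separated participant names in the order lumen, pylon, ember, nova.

Answer: lumen nova

Derivation:
Txn txd0d phase 1: lumen no -> aborted; pylon yes -> prepared; ember yes -> prepared; nova no -> aborted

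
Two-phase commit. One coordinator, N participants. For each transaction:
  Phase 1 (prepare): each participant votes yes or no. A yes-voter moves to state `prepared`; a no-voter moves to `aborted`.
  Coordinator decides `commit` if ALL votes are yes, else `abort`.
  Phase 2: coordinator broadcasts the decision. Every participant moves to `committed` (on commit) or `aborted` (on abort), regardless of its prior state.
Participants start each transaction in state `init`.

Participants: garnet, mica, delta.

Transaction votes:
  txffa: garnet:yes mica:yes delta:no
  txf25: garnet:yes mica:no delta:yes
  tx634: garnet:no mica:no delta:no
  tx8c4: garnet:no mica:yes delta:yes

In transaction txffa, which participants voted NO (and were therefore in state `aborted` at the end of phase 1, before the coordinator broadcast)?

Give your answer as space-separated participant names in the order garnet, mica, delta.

Txn txffa phase 1: garnet yes -> prepared; mica yes -> prepared; delta no -> aborted

Answer: delta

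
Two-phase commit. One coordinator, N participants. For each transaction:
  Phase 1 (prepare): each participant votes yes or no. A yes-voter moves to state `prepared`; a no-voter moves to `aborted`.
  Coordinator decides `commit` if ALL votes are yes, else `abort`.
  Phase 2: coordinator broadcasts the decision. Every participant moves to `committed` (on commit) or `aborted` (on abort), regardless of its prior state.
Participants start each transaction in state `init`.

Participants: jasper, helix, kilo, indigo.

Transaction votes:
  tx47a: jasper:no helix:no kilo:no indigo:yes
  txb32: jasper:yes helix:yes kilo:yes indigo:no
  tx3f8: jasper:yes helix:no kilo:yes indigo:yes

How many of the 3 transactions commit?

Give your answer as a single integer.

Answer: 0

Derivation:
tx47a: no from jasper, helix, kilo -> abort (commits=0)
txb32: no from indigo -> abort (commits=0)
tx3f8: no from helix -> abort (commits=0)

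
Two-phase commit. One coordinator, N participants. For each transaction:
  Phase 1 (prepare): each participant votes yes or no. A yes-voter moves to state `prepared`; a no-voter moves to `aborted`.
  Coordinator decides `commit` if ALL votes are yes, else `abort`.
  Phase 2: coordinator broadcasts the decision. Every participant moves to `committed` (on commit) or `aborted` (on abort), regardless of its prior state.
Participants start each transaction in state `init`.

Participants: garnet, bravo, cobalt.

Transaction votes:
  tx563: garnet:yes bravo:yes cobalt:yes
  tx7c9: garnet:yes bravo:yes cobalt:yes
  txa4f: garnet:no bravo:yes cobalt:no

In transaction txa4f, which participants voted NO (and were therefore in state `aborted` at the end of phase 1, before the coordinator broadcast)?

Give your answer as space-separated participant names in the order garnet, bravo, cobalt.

Answer: garnet cobalt

Derivation:
Txn txa4f phase 1: garnet no -> aborted; bravo yes -> prepared; cobalt no -> aborted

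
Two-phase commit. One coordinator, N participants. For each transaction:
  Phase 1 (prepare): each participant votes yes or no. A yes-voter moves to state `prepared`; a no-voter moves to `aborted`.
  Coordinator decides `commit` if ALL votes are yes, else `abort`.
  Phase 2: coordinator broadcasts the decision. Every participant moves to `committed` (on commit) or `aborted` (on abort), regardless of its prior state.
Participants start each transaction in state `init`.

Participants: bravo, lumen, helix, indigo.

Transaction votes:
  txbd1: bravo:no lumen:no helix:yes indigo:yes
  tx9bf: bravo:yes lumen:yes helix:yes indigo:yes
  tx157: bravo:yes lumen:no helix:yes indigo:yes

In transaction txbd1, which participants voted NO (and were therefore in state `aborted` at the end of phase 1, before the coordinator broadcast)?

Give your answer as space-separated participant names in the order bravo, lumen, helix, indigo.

Txn txbd1 phase 1: bravo no -> aborted; lumen no -> aborted; helix yes -> prepared; indigo yes -> prepared

Answer: bravo lumen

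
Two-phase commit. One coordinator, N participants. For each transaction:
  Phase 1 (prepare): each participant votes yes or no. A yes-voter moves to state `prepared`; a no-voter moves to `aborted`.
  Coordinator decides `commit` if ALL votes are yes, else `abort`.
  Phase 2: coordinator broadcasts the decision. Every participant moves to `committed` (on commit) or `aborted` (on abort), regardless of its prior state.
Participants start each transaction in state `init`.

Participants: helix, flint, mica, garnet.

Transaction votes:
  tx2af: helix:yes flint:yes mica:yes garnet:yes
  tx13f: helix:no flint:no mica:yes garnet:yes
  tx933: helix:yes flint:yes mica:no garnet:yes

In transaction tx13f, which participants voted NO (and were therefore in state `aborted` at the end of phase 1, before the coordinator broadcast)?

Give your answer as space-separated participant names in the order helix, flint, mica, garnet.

Answer: helix flint

Derivation:
Txn tx13f phase 1: helix no -> aborted; flint no -> aborted; mica yes -> prepared; garnet yes -> prepared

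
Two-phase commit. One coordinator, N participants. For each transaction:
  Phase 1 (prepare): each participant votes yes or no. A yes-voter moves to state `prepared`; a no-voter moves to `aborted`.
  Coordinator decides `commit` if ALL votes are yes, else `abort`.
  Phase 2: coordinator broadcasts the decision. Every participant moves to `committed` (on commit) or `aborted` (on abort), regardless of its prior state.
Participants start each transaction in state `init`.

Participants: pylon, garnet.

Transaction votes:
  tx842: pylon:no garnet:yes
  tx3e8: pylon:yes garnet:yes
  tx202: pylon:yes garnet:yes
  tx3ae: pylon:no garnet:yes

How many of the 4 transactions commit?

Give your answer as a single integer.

Answer: 2

Derivation:
tx842: no from pylon -> abort (commits=0)
tx3e8: all yes -> commit (commits=1)
tx202: all yes -> commit (commits=2)
tx3ae: no from pylon -> abort (commits=2)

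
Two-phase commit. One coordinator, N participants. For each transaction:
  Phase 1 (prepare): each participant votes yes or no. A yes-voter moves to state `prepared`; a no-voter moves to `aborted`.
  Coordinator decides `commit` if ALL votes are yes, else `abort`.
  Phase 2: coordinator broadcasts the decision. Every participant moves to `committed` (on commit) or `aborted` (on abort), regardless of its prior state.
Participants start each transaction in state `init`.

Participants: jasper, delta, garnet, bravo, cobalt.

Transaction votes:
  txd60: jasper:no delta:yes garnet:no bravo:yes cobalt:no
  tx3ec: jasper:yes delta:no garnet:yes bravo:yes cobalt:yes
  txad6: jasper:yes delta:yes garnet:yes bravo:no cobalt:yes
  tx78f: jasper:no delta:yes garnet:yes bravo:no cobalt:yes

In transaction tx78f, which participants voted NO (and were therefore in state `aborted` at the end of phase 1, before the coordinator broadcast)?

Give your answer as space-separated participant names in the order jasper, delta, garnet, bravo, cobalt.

Answer: jasper bravo

Derivation:
Txn tx78f phase 1: jasper no -> aborted; delta yes -> prepared; garnet yes -> prepared; bravo no -> aborted; cobalt yes -> prepared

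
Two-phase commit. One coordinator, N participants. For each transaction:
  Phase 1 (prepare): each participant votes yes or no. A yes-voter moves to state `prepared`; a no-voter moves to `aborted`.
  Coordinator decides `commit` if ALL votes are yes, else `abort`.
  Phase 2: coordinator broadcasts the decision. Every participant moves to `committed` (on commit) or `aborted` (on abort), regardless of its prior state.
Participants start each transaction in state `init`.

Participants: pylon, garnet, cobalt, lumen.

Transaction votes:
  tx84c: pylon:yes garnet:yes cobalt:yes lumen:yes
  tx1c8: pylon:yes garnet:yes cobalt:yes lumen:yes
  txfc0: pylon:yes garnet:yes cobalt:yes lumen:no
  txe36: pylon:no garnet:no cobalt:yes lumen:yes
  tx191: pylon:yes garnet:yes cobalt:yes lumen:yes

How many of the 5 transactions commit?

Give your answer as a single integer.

tx84c: all yes -> commit (commits=1)
tx1c8: all yes -> commit (commits=2)
txfc0: no from lumen -> abort (commits=2)
txe36: no from pylon, garnet -> abort (commits=2)
tx191: all yes -> commit (commits=3)

Answer: 3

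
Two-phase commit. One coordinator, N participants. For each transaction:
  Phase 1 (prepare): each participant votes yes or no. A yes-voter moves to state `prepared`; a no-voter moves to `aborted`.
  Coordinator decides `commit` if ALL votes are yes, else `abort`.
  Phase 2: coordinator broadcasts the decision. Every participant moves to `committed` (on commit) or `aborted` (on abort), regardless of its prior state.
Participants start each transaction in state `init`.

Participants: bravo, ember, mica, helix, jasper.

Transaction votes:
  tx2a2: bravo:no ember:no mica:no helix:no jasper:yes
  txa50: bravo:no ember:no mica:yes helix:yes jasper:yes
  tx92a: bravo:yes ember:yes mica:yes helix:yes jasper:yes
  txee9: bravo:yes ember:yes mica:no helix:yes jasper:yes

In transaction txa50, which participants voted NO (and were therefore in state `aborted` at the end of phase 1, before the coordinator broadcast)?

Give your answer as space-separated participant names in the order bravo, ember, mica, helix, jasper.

Answer: bravo ember

Derivation:
Txn txa50 phase 1: bravo no -> aborted; ember no -> aborted; mica yes -> prepared; helix yes -> prepared; jasper yes -> prepared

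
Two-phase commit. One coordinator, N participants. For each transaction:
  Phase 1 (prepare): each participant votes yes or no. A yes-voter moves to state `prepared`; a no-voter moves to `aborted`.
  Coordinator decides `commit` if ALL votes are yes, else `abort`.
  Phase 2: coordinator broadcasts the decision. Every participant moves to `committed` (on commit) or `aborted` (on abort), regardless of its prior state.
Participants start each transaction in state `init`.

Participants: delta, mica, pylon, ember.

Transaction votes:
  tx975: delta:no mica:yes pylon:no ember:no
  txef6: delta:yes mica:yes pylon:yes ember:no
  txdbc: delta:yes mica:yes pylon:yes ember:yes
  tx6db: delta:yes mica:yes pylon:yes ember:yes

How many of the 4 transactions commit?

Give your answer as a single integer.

Answer: 2

Derivation:
tx975: no from delta, pylon, ember -> abort (commits=0)
txef6: no from ember -> abort (commits=0)
txdbc: all yes -> commit (commits=1)
tx6db: all yes -> commit (commits=2)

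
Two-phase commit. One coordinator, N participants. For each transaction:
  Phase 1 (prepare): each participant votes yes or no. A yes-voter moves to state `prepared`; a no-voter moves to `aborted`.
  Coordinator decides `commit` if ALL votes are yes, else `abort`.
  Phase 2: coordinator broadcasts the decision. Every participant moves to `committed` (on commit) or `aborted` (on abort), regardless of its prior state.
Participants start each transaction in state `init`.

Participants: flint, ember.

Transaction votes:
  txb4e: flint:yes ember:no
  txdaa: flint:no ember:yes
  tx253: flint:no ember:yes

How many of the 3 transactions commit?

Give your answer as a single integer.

Answer: 0

Derivation:
txb4e: no from ember -> abort (commits=0)
txdaa: no from flint -> abort (commits=0)
tx253: no from flint -> abort (commits=0)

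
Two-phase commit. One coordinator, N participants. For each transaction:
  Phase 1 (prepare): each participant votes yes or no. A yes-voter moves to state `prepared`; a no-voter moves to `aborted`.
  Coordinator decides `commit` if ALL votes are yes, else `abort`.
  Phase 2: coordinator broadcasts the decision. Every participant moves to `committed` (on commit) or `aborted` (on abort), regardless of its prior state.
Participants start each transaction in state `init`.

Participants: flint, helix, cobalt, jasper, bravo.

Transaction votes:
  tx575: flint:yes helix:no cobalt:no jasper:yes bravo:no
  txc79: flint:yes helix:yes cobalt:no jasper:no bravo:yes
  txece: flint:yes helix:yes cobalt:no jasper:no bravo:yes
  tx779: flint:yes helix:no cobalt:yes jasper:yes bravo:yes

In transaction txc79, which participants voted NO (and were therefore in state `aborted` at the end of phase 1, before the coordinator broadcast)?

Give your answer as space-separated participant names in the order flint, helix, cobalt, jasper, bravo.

Txn txc79 phase 1: flint yes -> prepared; helix yes -> prepared; cobalt no -> aborted; jasper no -> aborted; bravo yes -> prepared

Answer: cobalt jasper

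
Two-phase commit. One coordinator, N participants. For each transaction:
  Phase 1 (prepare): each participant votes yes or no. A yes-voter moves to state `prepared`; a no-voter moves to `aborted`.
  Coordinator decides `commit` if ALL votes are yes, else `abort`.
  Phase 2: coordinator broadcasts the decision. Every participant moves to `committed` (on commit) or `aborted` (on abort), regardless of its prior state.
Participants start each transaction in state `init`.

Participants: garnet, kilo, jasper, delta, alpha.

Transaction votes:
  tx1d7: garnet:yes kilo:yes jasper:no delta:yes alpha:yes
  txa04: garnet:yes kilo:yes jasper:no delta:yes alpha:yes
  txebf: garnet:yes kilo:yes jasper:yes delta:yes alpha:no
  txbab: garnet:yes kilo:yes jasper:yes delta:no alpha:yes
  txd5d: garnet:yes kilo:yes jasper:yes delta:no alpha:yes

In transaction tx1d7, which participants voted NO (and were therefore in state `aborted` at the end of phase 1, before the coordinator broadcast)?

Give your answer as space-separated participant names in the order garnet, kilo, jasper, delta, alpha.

Txn tx1d7 phase 1: garnet yes -> prepared; kilo yes -> prepared; jasper no -> aborted; delta yes -> prepared; alpha yes -> prepared

Answer: jasper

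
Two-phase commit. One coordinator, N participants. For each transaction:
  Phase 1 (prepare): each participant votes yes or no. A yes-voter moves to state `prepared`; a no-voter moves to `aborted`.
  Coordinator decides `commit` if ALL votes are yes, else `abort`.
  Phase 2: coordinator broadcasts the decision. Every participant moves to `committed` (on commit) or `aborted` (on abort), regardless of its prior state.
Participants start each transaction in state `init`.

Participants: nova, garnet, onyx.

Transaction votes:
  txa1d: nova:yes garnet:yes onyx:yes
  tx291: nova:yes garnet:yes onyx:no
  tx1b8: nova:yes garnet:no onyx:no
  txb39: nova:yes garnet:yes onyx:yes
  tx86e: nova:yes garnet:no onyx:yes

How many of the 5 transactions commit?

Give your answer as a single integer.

txa1d: all yes -> commit (commits=1)
tx291: no from onyx -> abort (commits=1)
tx1b8: no from garnet, onyx -> abort (commits=1)
txb39: all yes -> commit (commits=2)
tx86e: no from garnet -> abort (commits=2)

Answer: 2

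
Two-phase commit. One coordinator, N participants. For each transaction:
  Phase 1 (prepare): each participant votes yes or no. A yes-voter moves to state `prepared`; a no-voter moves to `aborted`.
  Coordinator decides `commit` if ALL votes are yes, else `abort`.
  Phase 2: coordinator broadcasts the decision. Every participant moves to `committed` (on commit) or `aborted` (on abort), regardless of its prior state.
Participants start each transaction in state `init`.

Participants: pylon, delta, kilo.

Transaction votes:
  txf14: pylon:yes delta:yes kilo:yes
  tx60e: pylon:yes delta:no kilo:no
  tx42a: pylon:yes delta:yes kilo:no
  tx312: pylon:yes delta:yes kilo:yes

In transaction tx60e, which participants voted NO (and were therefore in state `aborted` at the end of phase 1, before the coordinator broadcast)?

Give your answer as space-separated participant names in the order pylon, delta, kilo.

Answer: delta kilo

Derivation:
Txn tx60e phase 1: pylon yes -> prepared; delta no -> aborted; kilo no -> aborted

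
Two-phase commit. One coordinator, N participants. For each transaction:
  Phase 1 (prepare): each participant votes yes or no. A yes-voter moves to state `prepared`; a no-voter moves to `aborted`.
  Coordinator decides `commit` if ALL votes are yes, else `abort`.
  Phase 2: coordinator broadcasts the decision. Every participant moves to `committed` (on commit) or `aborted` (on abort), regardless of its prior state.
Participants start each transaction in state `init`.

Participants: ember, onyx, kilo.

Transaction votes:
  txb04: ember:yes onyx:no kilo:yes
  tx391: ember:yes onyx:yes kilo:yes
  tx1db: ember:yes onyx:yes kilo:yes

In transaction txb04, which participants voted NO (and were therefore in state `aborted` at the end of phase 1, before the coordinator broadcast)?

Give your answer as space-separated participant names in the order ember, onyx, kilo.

Txn txb04 phase 1: ember yes -> prepared; onyx no -> aborted; kilo yes -> prepared

Answer: onyx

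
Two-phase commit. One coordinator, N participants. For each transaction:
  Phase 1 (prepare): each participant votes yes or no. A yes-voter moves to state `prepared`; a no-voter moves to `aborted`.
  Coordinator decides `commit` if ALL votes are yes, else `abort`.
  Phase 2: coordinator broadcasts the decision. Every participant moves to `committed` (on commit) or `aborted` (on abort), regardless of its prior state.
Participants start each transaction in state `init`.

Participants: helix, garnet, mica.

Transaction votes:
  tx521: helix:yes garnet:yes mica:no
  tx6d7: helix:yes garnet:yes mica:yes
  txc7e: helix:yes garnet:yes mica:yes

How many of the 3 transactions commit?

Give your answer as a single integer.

Answer: 2

Derivation:
tx521: no from mica -> abort (commits=0)
tx6d7: all yes -> commit (commits=1)
txc7e: all yes -> commit (commits=2)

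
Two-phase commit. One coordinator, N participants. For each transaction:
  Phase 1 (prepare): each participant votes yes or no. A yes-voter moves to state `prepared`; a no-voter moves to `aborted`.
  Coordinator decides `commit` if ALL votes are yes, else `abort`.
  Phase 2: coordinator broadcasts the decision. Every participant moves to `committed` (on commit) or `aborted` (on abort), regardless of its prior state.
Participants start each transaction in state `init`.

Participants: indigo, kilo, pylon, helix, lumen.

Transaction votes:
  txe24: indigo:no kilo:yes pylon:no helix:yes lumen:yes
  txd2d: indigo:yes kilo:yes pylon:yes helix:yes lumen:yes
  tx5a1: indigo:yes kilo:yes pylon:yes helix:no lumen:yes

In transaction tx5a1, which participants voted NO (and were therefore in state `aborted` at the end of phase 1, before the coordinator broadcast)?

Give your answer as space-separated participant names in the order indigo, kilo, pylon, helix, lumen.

Txn tx5a1 phase 1: indigo yes -> prepared; kilo yes -> prepared; pylon yes -> prepared; helix no -> aborted; lumen yes -> prepared

Answer: helix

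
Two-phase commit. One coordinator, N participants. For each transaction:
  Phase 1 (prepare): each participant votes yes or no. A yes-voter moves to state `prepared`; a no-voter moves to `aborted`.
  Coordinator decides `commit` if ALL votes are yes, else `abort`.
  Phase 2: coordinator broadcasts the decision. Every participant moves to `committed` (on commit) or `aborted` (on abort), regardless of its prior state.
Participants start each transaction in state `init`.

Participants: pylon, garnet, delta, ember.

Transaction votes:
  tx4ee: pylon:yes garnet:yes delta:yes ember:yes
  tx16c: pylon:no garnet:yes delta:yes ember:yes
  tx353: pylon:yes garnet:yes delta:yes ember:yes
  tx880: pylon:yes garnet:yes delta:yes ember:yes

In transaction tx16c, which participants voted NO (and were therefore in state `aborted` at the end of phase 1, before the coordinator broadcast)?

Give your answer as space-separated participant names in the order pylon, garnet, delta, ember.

Txn tx16c phase 1: pylon no -> aborted; garnet yes -> prepared; delta yes -> prepared; ember yes -> prepared

Answer: pylon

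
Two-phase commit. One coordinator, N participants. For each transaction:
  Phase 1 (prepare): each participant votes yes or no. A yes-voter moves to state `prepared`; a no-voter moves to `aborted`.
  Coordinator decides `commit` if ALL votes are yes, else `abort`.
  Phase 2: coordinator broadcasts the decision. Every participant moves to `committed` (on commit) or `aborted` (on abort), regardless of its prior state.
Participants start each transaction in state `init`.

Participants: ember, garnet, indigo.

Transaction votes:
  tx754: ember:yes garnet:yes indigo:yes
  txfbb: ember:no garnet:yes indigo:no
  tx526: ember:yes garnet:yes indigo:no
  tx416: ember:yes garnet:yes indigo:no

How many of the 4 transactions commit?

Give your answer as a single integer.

tx754: all yes -> commit (commits=1)
txfbb: no from ember, indigo -> abort (commits=1)
tx526: no from indigo -> abort (commits=1)
tx416: no from indigo -> abort (commits=1)

Answer: 1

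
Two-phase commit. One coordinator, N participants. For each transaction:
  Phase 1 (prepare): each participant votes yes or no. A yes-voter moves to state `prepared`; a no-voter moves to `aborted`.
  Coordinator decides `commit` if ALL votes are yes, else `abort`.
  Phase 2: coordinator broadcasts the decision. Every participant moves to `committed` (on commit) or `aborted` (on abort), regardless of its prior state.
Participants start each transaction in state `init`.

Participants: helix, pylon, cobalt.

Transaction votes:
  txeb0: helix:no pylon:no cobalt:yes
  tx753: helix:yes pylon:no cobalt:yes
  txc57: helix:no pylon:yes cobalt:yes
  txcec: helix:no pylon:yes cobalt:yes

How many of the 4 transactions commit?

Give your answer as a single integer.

txeb0: no from helix, pylon -> abort (commits=0)
tx753: no from pylon -> abort (commits=0)
txc57: no from helix -> abort (commits=0)
txcec: no from helix -> abort (commits=0)

Answer: 0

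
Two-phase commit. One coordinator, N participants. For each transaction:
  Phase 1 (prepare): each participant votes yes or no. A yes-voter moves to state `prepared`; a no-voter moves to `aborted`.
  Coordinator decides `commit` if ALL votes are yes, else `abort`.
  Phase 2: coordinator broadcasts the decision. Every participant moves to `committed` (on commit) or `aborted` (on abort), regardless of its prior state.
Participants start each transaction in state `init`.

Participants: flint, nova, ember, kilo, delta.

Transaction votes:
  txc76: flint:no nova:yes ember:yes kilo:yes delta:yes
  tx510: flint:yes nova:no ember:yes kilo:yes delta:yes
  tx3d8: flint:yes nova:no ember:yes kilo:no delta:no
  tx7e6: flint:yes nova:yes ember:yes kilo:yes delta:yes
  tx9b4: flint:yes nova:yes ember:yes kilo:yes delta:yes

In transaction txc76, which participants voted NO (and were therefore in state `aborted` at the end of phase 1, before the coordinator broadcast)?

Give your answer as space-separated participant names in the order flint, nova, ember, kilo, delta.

Answer: flint

Derivation:
Txn txc76 phase 1: flint no -> aborted; nova yes -> prepared; ember yes -> prepared; kilo yes -> prepared; delta yes -> prepared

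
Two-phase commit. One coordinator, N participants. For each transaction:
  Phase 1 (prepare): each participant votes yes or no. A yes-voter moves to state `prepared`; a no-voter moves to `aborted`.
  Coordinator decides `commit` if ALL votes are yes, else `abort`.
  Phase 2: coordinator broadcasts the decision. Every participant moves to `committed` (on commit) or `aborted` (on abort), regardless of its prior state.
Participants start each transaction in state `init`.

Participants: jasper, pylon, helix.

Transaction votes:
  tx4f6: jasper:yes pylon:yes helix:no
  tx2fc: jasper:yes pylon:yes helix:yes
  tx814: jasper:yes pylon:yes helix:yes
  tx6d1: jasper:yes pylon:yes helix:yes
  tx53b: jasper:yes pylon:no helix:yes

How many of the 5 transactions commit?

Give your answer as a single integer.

Answer: 3

Derivation:
tx4f6: no from helix -> abort (commits=0)
tx2fc: all yes -> commit (commits=1)
tx814: all yes -> commit (commits=2)
tx6d1: all yes -> commit (commits=3)
tx53b: no from pylon -> abort (commits=3)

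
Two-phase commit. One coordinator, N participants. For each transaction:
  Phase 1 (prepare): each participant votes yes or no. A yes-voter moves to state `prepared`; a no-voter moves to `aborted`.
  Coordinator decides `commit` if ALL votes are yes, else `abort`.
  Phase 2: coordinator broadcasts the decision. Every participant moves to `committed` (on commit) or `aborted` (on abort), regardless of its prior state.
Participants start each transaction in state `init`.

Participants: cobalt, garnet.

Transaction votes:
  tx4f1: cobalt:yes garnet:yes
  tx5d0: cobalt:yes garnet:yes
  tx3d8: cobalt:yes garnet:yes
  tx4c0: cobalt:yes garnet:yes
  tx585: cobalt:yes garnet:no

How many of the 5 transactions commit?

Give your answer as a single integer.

Answer: 4

Derivation:
tx4f1: all yes -> commit (commits=1)
tx5d0: all yes -> commit (commits=2)
tx3d8: all yes -> commit (commits=3)
tx4c0: all yes -> commit (commits=4)
tx585: no from garnet -> abort (commits=4)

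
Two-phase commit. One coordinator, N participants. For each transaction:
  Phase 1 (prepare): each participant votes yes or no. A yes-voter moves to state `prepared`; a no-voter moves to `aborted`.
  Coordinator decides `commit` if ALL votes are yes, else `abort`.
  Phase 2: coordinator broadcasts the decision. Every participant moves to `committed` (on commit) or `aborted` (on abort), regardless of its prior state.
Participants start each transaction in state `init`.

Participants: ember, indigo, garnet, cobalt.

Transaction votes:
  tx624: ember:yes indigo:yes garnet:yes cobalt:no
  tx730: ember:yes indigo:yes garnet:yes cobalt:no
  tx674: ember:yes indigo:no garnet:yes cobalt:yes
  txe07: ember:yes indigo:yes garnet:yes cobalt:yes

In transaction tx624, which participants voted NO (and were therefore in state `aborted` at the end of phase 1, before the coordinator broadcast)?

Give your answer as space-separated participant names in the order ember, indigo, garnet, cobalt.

Answer: cobalt

Derivation:
Txn tx624 phase 1: ember yes -> prepared; indigo yes -> prepared; garnet yes -> prepared; cobalt no -> aborted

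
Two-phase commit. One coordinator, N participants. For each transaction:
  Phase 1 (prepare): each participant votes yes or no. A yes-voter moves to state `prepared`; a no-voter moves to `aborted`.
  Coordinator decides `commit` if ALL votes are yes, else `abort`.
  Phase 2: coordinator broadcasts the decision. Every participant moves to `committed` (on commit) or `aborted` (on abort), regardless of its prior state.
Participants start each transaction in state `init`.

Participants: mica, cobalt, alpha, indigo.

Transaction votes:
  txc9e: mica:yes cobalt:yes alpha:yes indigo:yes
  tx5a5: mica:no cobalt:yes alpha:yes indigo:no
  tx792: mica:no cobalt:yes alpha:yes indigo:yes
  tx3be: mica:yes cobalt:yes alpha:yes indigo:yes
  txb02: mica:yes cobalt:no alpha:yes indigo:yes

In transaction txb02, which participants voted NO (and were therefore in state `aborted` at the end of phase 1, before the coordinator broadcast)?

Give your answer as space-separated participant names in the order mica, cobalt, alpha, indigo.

Txn txb02 phase 1: mica yes -> prepared; cobalt no -> aborted; alpha yes -> prepared; indigo yes -> prepared

Answer: cobalt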